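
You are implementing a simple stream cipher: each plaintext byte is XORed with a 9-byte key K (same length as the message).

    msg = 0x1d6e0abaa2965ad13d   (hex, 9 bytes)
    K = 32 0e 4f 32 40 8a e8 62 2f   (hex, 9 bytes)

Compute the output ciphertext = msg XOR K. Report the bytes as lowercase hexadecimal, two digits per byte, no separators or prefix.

2f604588e21cb2b312

byte 0: 00011101 ^ 00110010 = 00101111
byte 1: 01101110 ^ 00001110 = 01100000
byte 2: 00001010 ^ 01001111 = 01000101
byte 3: 10111010 ^ 00110010 = 10001000
byte 4: 10100010 ^ 01000000 = 11100010
byte 5: 10010110 ^ 10001010 = 00011100
byte 6: 01011010 ^ 11101000 = 10110010
byte 7: 11010001 ^ 01100010 = 10110011
byte 8: 00111101 ^ 00101111 = 00010010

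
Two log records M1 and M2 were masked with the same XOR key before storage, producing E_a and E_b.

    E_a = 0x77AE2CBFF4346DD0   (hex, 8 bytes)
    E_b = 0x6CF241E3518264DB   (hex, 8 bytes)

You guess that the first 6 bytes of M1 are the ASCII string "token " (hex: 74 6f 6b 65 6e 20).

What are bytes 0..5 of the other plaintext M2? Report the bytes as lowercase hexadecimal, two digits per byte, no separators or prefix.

First, E_a ⊕ E_b = (M1 ⊕ K) ⊕ (M2 ⊕ K) = M1 ⊕ M2, so the key drops out. Then M2 = (M1 ⊕ M2) ⊕ M1 over the first 6 bytes.
byte 0: (77 ⊕ 6c) ⊕ 74 = 1b ⊕ 74 = 6f
byte 1: (ae ⊕ f2) ⊕ 6f = 5c ⊕ 6f = 33
byte 2: (2c ⊕ 41) ⊕ 6b = 6d ⊕ 6b = 06
byte 3: (bf ⊕ e3) ⊕ 65 = 5c ⊕ 65 = 39
byte 4: (f4 ⊕ 51) ⊕ 6e = a5 ⊕ 6e = cb
byte 5: (34 ⊕ 82) ⊕ 20 = b6 ⊕ 20 = 96

6f330639cb96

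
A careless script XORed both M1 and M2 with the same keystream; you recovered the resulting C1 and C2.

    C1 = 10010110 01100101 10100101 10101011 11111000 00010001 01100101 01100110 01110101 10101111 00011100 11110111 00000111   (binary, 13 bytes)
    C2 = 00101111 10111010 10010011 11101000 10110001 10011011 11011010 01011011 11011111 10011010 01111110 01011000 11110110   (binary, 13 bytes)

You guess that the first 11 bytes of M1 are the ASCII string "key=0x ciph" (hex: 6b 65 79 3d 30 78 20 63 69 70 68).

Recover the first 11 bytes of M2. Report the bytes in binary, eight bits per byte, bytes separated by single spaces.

11010010 10111010 01001111 01111110 01111001 11110010 10011111 01011110 11000011 01000101 00001010

First, C1 ⊕ C2 = (M1 ⊕ K) ⊕ (M2 ⊕ K) = M1 ⊕ M2, so the key drops out. Then M2 = (M1 ⊕ M2) ⊕ M1 over the first 11 bytes.
byte 0: (96 ⊕ 2f) ⊕ 6b = b9 ⊕ 6b = d2
byte 1: (65 ⊕ ba) ⊕ 65 = df ⊕ 65 = ba
byte 2: (a5 ⊕ 93) ⊕ 79 = 36 ⊕ 79 = 4f
byte 3: (ab ⊕ e8) ⊕ 3d = 43 ⊕ 3d = 7e
byte 4: (f8 ⊕ b1) ⊕ 30 = 49 ⊕ 30 = 79
byte 5: (11 ⊕ 9b) ⊕ 78 = 8a ⊕ 78 = f2
byte 6: (65 ⊕ da) ⊕ 20 = bf ⊕ 20 = 9f
byte 7: (66 ⊕ 5b) ⊕ 63 = 3d ⊕ 63 = 5e
byte 8: (75 ⊕ df) ⊕ 69 = aa ⊕ 69 = c3
byte 9: (af ⊕ 9a) ⊕ 70 = 35 ⊕ 70 = 45
byte 10: (1c ⊕ 7e) ⊕ 68 = 62 ⊕ 68 = 0a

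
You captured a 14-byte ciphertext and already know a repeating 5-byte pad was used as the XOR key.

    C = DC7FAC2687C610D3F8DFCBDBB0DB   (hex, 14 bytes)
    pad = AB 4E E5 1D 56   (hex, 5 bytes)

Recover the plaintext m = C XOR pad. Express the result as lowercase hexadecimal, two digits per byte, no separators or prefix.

The 5-byte key repeats, so the effective keystream is ab 4e e5 1d 56 ab 4e e5 1d 56 ab 4e e5 1d.
byte 0: 11011100 XOR 10101011 = 01110111
byte 1: 01111111 XOR 01001110 = 00110001
byte 2: 10101100 XOR 11100101 = 01001001
byte 3: 00100110 XOR 00011101 = 00111011
byte 4: 10000111 XOR 01010110 = 11010001
byte 5: 11000110 XOR 10101011 = 01101101
byte 6: 00010000 XOR 01001110 = 01011110
byte 7: 11010011 XOR 11100101 = 00110110
byte 8: 11111000 XOR 00011101 = 11100101
byte 9: 11011111 XOR 01010110 = 10001001
byte 10: 11001011 XOR 10101011 = 01100000
byte 11: 11011011 XOR 01001110 = 10010101
byte 12: 10110000 XOR 11100101 = 01010101
byte 13: 11011011 XOR 00011101 = 11000110

7731493bd16d5e36e589609555c6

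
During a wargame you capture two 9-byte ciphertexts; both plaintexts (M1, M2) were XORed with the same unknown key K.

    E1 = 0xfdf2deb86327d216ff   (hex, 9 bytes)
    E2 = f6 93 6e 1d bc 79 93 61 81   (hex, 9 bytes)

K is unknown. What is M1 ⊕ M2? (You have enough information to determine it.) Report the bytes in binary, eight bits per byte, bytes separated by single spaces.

00001011 01100001 10110000 10100101 11011111 01011110 01000001 01110111 01111110

E1 ⊕ E2 = (M1 ⊕ K) ⊕ (M2 ⊕ K) = M1 ⊕ M2 — the shared key cancels under XOR.
fd XOR f6 = 0b
f2 XOR 93 = 61
de XOR 6e = b0
b8 XOR 1d = a5
63 XOR bc = df
27 XOR 79 = 5e
d2 XOR 93 = 41
16 XOR 61 = 77
ff XOR 81 = 7e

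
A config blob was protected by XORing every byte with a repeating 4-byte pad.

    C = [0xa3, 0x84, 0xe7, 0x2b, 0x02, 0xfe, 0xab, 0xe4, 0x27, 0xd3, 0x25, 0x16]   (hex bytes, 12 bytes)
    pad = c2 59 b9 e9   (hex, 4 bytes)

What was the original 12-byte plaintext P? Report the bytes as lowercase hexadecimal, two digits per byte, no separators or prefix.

61dd5ec2c0a7120de58a9cff

The 4-byte key repeats, so the effective keystream is c2 59 b9 e9 c2 59 b9 e9 c2 59 b9 e9.
byte 0: a3 ⊕ c2 = 61
byte 1: 84 ⊕ 59 = dd
byte 2: e7 ⊕ b9 = 5e
byte 3: 2b ⊕ e9 = c2
byte 4: 02 ⊕ c2 = c0
byte 5: fe ⊕ 59 = a7
byte 6: ab ⊕ b9 = 12
byte 7: e4 ⊕ e9 = 0d
byte 8: 27 ⊕ c2 = e5
byte 9: d3 ⊕ 59 = 8a
byte 10: 25 ⊕ b9 = 9c
byte 11: 16 ⊕ e9 = ff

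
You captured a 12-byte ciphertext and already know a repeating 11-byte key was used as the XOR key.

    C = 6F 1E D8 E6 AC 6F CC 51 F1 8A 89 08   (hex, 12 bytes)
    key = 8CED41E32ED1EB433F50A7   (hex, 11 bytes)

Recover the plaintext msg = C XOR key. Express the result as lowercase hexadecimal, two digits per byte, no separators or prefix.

The 11-byte key repeats, so the effective keystream is 8c ed 41 e3 2e d1 eb 43 3f 50 a7 8c.
byte 0: 6f ⊕ 8c = e3
byte 1: 1e ⊕ ed = f3
byte 2: d8 ⊕ 41 = 99
byte 3: e6 ⊕ e3 = 05
byte 4: ac ⊕ 2e = 82
byte 5: 6f ⊕ d1 = be
byte 6: cc ⊕ eb = 27
byte 7: 51 ⊕ 43 = 12
byte 8: f1 ⊕ 3f = ce
byte 9: 8a ⊕ 50 = da
byte 10: 89 ⊕ a7 = 2e
byte 11: 08 ⊕ 8c = 84

e3f3990582be2712ceda2e84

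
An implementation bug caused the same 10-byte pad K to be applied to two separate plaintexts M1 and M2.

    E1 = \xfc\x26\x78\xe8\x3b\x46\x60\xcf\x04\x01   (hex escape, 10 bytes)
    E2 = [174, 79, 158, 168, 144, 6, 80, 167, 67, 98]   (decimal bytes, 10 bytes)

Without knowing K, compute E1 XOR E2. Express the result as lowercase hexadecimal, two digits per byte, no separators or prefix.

5269e640ab4030684763

E1 ⊕ E2 = (M1 ⊕ K) ⊕ (M2 ⊕ K) = M1 ⊕ M2 — the shared key cancels under XOR.
fc ⊕ ae = 52
26 ⊕ 4f = 69
78 ⊕ 9e = e6
e8 ⊕ a8 = 40
3b ⊕ 90 = ab
46 ⊕ 06 = 40
60 ⊕ 50 = 30
cf ⊕ a7 = 68
04 ⊕ 43 = 47
01 ⊕ 62 = 63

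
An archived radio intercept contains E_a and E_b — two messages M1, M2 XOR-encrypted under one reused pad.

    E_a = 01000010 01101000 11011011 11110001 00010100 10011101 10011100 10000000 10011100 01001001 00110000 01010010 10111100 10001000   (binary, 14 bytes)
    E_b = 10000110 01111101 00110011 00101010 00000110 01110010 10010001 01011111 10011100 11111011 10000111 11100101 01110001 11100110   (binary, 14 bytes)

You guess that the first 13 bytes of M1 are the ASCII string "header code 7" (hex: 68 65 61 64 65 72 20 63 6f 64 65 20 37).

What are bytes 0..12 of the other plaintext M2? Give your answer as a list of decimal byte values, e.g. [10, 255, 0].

First, E_a ⊕ E_b = (M1 ⊕ K) ⊕ (M2 ⊕ K) = M1 ⊕ M2, so the key drops out. Then M2 = (M1 ⊕ M2) ⊕ M1 over the first 13 bytes.
byte 0: (42 XOR 86) XOR 68 = c4 XOR 68 = ac
byte 1: (68 XOR 7d) XOR 65 = 15 XOR 65 = 70
byte 2: (db XOR 33) XOR 61 = e8 XOR 61 = 89
byte 3: (f1 XOR 2a) XOR 64 = db XOR 64 = bf
byte 4: (14 XOR 06) XOR 65 = 12 XOR 65 = 77
byte 5: (9d XOR 72) XOR 72 = ef XOR 72 = 9d
byte 6: (9c XOR 91) XOR 20 = 0d XOR 20 = 2d
byte 7: (80 XOR 5f) XOR 63 = df XOR 63 = bc
byte 8: (9c XOR 9c) XOR 6f = 00 XOR 6f = 6f
byte 9: (49 XOR fb) XOR 64 = b2 XOR 64 = d6
byte 10: (30 XOR 87) XOR 65 = b7 XOR 65 = d2
byte 11: (52 XOR e5) XOR 20 = b7 XOR 20 = 97
byte 12: (bc XOR 71) XOR 37 = cd XOR 37 = fa

[172, 112, 137, 191, 119, 157, 45, 188, 111, 214, 210, 151, 250]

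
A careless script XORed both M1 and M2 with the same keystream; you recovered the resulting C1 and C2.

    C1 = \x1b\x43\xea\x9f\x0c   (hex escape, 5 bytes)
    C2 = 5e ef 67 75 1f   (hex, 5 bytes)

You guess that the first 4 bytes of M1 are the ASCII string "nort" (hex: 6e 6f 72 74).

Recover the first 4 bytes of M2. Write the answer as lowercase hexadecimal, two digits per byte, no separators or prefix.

First, C1 ⊕ C2 = (M1 ⊕ K) ⊕ (M2 ⊕ K) = M1 ⊕ M2, so the key drops out. Then M2 = (M1 ⊕ M2) ⊕ M1 over the first 4 bytes.
byte 0: (1b ⊕ 5e) ⊕ 6e = 45 ⊕ 6e = 2b
byte 1: (43 ⊕ ef) ⊕ 6f = ac ⊕ 6f = c3
byte 2: (ea ⊕ 67) ⊕ 72 = 8d ⊕ 72 = ff
byte 3: (9f ⊕ 75) ⊕ 74 = ea ⊕ 74 = 9e

2bc3ff9e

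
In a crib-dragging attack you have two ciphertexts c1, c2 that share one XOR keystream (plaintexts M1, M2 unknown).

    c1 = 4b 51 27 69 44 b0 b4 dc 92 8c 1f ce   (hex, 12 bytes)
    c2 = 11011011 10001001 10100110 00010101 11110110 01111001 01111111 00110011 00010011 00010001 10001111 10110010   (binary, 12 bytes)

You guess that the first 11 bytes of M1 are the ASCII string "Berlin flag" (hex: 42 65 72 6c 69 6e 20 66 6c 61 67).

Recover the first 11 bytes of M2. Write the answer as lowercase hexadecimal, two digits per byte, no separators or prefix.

d2bdf310dba7eb89edfcf7

First, c1 ⊕ c2 = (M1 ⊕ K) ⊕ (M2 ⊕ K) = M1 ⊕ M2, so the key drops out. Then M2 = (M1 ⊕ M2) ⊕ M1 over the first 11 bytes.
byte 0: (4b ^ db) ^ 42 = 90 ^ 42 = d2
byte 1: (51 ^ 89) ^ 65 = d8 ^ 65 = bd
byte 2: (27 ^ a6) ^ 72 = 81 ^ 72 = f3
byte 3: (69 ^ 15) ^ 6c = 7c ^ 6c = 10
byte 4: (44 ^ f6) ^ 69 = b2 ^ 69 = db
byte 5: (b0 ^ 79) ^ 6e = c9 ^ 6e = a7
byte 6: (b4 ^ 7f) ^ 20 = cb ^ 20 = eb
byte 7: (dc ^ 33) ^ 66 = ef ^ 66 = 89
byte 8: (92 ^ 13) ^ 6c = 81 ^ 6c = ed
byte 9: (8c ^ 11) ^ 61 = 9d ^ 61 = fc
byte 10: (1f ^ 8f) ^ 67 = 90 ^ 67 = f7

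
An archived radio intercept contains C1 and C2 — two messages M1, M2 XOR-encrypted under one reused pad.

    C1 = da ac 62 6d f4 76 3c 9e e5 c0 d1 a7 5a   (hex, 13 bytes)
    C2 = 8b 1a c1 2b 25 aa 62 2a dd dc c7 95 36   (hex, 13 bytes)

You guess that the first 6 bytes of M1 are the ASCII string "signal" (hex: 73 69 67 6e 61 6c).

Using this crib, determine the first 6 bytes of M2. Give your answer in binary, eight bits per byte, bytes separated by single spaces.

00100010 11011111 11000100 00101000 10110000 10110000

First, C1 ⊕ C2 = (M1 ⊕ K) ⊕ (M2 ⊕ K) = M1 ⊕ M2, so the key drops out. Then M2 = (M1 ⊕ M2) ⊕ M1 over the first 6 bytes.
byte 0: (da xor 8b) xor 73 = 51 xor 73 = 22
byte 1: (ac xor 1a) xor 69 = b6 xor 69 = df
byte 2: (62 xor c1) xor 67 = a3 xor 67 = c4
byte 3: (6d xor 2b) xor 6e = 46 xor 6e = 28
byte 4: (f4 xor 25) xor 61 = d1 xor 61 = b0
byte 5: (76 xor aa) xor 6c = dc xor 6c = b0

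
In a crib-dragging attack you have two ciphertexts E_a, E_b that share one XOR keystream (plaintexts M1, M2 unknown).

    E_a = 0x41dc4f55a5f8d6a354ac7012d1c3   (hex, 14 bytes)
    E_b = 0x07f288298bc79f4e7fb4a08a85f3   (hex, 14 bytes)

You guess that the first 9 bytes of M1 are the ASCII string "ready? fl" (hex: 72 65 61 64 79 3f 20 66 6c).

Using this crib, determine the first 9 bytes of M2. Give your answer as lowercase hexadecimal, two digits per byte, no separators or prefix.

344ba6185700698b47

First, E_a ⊕ E_b = (M1 ⊕ K) ⊕ (M2 ⊕ K) = M1 ⊕ M2, so the key drops out. Then M2 = (M1 ⊕ M2) ⊕ M1 over the first 9 bytes.
byte 0: (41 xor 07) xor 72 = 46 xor 72 = 34
byte 1: (dc xor f2) xor 65 = 2e xor 65 = 4b
byte 2: (4f xor 88) xor 61 = c7 xor 61 = a6
byte 3: (55 xor 29) xor 64 = 7c xor 64 = 18
byte 4: (a5 xor 8b) xor 79 = 2e xor 79 = 57
byte 5: (f8 xor c7) xor 3f = 3f xor 3f = 00
byte 6: (d6 xor 9f) xor 20 = 49 xor 20 = 69
byte 7: (a3 xor 4e) xor 66 = ed xor 66 = 8b
byte 8: (54 xor 7f) xor 6c = 2b xor 6c = 47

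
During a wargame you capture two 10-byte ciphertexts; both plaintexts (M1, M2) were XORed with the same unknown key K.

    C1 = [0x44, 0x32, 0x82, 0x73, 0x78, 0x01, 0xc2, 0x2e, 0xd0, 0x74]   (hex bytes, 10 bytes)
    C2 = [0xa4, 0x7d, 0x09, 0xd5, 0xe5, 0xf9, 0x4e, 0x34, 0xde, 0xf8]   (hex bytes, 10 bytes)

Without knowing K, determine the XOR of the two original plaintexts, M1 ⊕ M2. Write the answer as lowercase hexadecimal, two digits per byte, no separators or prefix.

e04f8ba69df88c1a0e8c

C1 ⊕ C2 = (M1 ⊕ K) ⊕ (M2 ⊕ K) = M1 ⊕ M2 — the shared key cancels under XOR.
byte 0: 44 XOR a4 = e0
byte 1: 32 XOR 7d = 4f
byte 2: 82 XOR 09 = 8b
byte 3: 73 XOR d5 = a6
byte 4: 78 XOR e5 = 9d
byte 5: 01 XOR f9 = f8
byte 6: c2 XOR 4e = 8c
byte 7: 2e XOR 34 = 1a
byte 8: d0 XOR de = 0e
byte 9: 74 XOR f8 = 8c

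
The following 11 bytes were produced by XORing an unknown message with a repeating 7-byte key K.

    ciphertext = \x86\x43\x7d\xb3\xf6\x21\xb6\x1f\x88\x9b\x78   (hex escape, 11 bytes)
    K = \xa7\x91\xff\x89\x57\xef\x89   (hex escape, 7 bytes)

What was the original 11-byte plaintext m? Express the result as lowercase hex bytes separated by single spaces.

21 d2 82 3a a1 ce 3f b8 19 64 f1

The 7-byte key repeats, so the effective keystream is a7 91 ff 89 57 ef 89 a7 91 ff 89.
byte 0: 86 ⊕ a7 = 21
byte 1: 43 ⊕ 91 = d2
byte 2: 7d ⊕ ff = 82
byte 3: b3 ⊕ 89 = 3a
byte 4: f6 ⊕ 57 = a1
byte 5: 21 ⊕ ef = ce
byte 6: b6 ⊕ 89 = 3f
byte 7: 1f ⊕ a7 = b8
byte 8: 88 ⊕ 91 = 19
byte 9: 9b ⊕ ff = 64
byte 10: 78 ⊕ 89 = f1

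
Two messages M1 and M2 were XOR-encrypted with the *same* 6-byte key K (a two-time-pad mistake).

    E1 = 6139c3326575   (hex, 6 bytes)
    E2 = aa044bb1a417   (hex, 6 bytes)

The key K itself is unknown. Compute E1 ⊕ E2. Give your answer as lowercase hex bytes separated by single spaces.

cb 3d 88 83 c1 62

E1 ⊕ E2 = (M1 ⊕ K) ⊕ (M2 ⊕ K) = M1 ⊕ M2 — the shared key cancels under XOR.
61 ^ aa = cb
39 ^ 04 = 3d
c3 ^ 4b = 88
32 ^ b1 = 83
65 ^ a4 = c1
75 ^ 17 = 62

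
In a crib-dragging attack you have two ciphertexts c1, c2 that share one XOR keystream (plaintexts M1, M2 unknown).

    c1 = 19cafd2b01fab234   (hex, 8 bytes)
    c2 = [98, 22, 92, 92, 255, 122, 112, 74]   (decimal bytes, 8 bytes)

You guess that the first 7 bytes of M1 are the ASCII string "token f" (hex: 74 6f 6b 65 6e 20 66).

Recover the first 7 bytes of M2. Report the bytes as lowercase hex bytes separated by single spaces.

0f b3 ca 12 90 a0 a4

First, c1 ⊕ c2 = (M1 ⊕ K) ⊕ (M2 ⊕ K) = M1 ⊕ M2, so the key drops out. Then M2 = (M1 ⊕ M2) ⊕ M1 over the first 7 bytes.
byte 0: (19 ⊕ 62) ⊕ 74 = 7b ⊕ 74 = 0f
byte 1: (ca ⊕ 16) ⊕ 6f = dc ⊕ 6f = b3
byte 2: (fd ⊕ 5c) ⊕ 6b = a1 ⊕ 6b = ca
byte 3: (2b ⊕ 5c) ⊕ 65 = 77 ⊕ 65 = 12
byte 4: (01 ⊕ ff) ⊕ 6e = fe ⊕ 6e = 90
byte 5: (fa ⊕ 7a) ⊕ 20 = 80 ⊕ 20 = a0
byte 6: (b2 ⊕ 70) ⊕ 66 = c2 ⊕ 66 = a4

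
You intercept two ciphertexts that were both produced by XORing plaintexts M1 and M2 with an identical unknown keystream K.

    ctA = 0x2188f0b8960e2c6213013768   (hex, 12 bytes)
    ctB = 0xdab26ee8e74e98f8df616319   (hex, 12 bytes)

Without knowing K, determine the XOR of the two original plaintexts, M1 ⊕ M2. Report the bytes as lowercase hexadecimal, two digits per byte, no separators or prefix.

fb3a9e507140b49acc605471

ctA ⊕ ctB = (M1 ⊕ K) ⊕ (M2 ⊕ K) = M1 ⊕ M2 — the shared key cancels under XOR.
 33 ⊕ 218 = 251
136 ⊕ 178 =  58
240 ⊕ 110 = 158
184 ⊕ 232 =  80
150 ⊕ 231 = 113
 14 ⊕  78 =  64
 44 ⊕ 152 = 180
 98 ⊕ 248 = 154
 19 ⊕ 223 = 204
  1 ⊕  97 =  96
 55 ⊕  99 =  84
104 ⊕  25 = 113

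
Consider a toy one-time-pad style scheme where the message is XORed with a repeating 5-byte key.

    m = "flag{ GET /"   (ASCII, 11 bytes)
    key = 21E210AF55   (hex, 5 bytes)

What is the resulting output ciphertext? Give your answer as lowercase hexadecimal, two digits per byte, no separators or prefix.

The 5-byte key repeats, so the effective keystream is 21 e2 10 af 55 21 e2 10 af 55 21.
byte 0: 66 ⊕ 21 = 47
byte 1: 6c ⊕ e2 = 8e
byte 2: 61 ⊕ 10 = 71
byte 3: 67 ⊕ af = c8
byte 4: 7b ⊕ 55 = 2e
byte 5: 20 ⊕ 21 = 01
byte 6: 47 ⊕ e2 = a5
byte 7: 45 ⊕ 10 = 55
byte 8: 54 ⊕ af = fb
byte 9: 20 ⊕ 55 = 75
byte 10: 2f ⊕ 21 = 0e

478e71c82e01a555fb750e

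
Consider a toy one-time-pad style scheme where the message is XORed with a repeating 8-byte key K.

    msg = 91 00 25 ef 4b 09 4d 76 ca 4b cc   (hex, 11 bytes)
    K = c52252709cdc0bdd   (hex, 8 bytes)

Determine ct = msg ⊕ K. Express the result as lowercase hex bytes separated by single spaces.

The 8-byte key repeats, so the effective keystream is c5 22 52 70 9c dc 0b dd c5 22 52.
byte 0: 91 ⊕ c5 = 54
byte 1: 00 ⊕ 22 = 22
byte 2: 25 ⊕ 52 = 77
byte 3: ef ⊕ 70 = 9f
byte 4: 4b ⊕ 9c = d7
byte 5: 09 ⊕ dc = d5
byte 6: 4d ⊕ 0b = 46
byte 7: 76 ⊕ dd = ab
byte 8: ca ⊕ c5 = 0f
byte 9: 4b ⊕ 22 = 69
byte 10: cc ⊕ 52 = 9e

54 22 77 9f d7 d5 46 ab 0f 69 9e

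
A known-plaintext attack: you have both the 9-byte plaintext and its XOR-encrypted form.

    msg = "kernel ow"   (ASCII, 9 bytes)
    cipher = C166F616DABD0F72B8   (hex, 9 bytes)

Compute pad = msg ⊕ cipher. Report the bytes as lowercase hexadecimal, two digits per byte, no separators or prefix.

aa038478bfd12f1dcf

Since cipher = msg ⊕ pad, XORing both sides with msg gives pad = msg ⊕ cipher.
byte 0: 6b xor c1 = aa
byte 1: 65 xor 66 = 03
byte 2: 72 xor f6 = 84
byte 3: 6e xor 16 = 78
byte 4: 65 xor da = bf
byte 5: 6c xor bd = d1
byte 6: 20 xor 0f = 2f
byte 7: 6f xor 72 = 1d
byte 8: 77 xor b8 = cf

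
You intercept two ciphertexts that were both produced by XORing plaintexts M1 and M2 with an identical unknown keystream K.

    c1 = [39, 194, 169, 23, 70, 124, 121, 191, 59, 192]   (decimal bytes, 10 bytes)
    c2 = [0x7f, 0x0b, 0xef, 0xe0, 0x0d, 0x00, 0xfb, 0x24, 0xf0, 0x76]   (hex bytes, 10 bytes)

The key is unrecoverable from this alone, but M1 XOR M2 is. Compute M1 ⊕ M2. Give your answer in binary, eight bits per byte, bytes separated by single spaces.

01011000 11001001 01000110 11110111 01001011 01111100 10000010 10011011 11001011 10110110

c1 ⊕ c2 = (M1 ⊕ K) ⊕ (M2 ⊕ K) = M1 ⊕ M2 — the shared key cancels under XOR.
27 ^ 7f = 58
c2 ^ 0b = c9
a9 ^ ef = 46
17 ^ e0 = f7
46 ^ 0d = 4b
7c ^ 00 = 7c
79 ^ fb = 82
bf ^ 24 = 9b
3b ^ f0 = cb
c0 ^ 76 = b6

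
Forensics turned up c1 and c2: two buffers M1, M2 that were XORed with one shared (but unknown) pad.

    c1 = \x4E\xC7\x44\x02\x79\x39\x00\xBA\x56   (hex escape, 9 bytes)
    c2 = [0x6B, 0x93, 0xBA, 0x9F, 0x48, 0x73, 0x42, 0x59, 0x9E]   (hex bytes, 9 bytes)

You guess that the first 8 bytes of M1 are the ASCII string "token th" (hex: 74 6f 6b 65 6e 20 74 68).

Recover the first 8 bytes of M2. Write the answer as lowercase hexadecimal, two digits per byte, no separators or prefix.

First, c1 ⊕ c2 = (M1 ⊕ K) ⊕ (M2 ⊕ K) = M1 ⊕ M2, so the key drops out. Then M2 = (M1 ⊕ M2) ⊕ M1 over the first 8 bytes.
byte 0: (4e ^ 6b) ^ 74 = 25 ^ 74 = 51
byte 1: (c7 ^ 93) ^ 6f = 54 ^ 6f = 3b
byte 2: (44 ^ ba) ^ 6b = fe ^ 6b = 95
byte 3: (02 ^ 9f) ^ 65 = 9d ^ 65 = f8
byte 4: (79 ^ 48) ^ 6e = 31 ^ 6e = 5f
byte 5: (39 ^ 73) ^ 20 = 4a ^ 20 = 6a
byte 6: (00 ^ 42) ^ 74 = 42 ^ 74 = 36
byte 7: (ba ^ 59) ^ 68 = e3 ^ 68 = 8b

513b95f85f6a368b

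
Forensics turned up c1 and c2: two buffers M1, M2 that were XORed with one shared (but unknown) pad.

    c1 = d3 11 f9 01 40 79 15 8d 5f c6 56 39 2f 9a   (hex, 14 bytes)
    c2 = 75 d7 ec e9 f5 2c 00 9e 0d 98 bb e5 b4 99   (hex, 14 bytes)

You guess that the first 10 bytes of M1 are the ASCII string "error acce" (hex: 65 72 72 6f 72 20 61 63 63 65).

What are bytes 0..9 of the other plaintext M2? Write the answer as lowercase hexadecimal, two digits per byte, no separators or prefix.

First, c1 ⊕ c2 = (M1 ⊕ K) ⊕ (M2 ⊕ K) = M1 ⊕ M2, so the key drops out. Then M2 = (M1 ⊕ M2) ⊕ M1 over the first 10 bytes.
byte 0: (d3 ^ 75) ^ 65 = a6 ^ 65 = c3
byte 1: (11 ^ d7) ^ 72 = c6 ^ 72 = b4
byte 2: (f9 ^ ec) ^ 72 = 15 ^ 72 = 67
byte 3: (01 ^ e9) ^ 6f = e8 ^ 6f = 87
byte 4: (40 ^ f5) ^ 72 = b5 ^ 72 = c7
byte 5: (79 ^ 2c) ^ 20 = 55 ^ 20 = 75
byte 6: (15 ^ 00) ^ 61 = 15 ^ 61 = 74
byte 7: (8d ^ 9e) ^ 63 = 13 ^ 63 = 70
byte 8: (5f ^ 0d) ^ 63 = 52 ^ 63 = 31
byte 9: (c6 ^ 98) ^ 65 = 5e ^ 65 = 3b

c3b46787c7757470313b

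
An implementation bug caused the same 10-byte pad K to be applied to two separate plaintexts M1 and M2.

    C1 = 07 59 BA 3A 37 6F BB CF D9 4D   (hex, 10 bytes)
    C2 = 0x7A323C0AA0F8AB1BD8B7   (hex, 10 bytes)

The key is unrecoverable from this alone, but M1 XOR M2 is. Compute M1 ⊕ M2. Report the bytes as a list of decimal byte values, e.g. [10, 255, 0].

[125, 107, 134, 48, 151, 151, 16, 212, 1, 250]

C1 ⊕ C2 = (M1 ⊕ K) ⊕ (M2 ⊕ K) = M1 ⊕ M2 — the shared key cancels under XOR.
byte 0: 07 xor 7a = 7d
byte 1: 59 xor 32 = 6b
byte 2: ba xor 3c = 86
byte 3: 3a xor 0a = 30
byte 4: 37 xor a0 = 97
byte 5: 6f xor f8 = 97
byte 6: bb xor ab = 10
byte 7: cf xor 1b = d4
byte 8: d9 xor d8 = 01
byte 9: 4d xor b7 = fa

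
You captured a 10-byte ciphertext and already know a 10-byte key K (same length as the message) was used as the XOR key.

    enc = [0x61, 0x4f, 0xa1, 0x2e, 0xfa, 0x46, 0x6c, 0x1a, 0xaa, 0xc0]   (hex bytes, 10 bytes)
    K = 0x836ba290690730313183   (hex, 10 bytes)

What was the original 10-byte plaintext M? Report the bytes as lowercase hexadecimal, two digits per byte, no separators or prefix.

61 ^ 83 = e2
4f ^ 6b = 24
a1 ^ a2 = 03
2e ^ 90 = be
fa ^ 69 = 93
46 ^ 07 = 41
6c ^ 30 = 5c
1a ^ 31 = 2b
aa ^ 31 = 9b
c0 ^ 83 = 43

e22403be93415c2b9b43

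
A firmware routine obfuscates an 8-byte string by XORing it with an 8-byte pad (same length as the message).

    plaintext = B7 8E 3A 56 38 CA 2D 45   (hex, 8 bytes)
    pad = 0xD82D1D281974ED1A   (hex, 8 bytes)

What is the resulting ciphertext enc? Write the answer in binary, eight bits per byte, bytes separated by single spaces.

10110111 XOR 11011000 = 01101111
10001110 XOR 00101101 = 10100011
00111010 XOR 00011101 = 00100111
01010110 XOR 00101000 = 01111110
00111000 XOR 00011001 = 00100001
11001010 XOR 01110100 = 10111110
00101101 XOR 11101101 = 11000000
01000101 XOR 00011010 = 01011111

01101111 10100011 00100111 01111110 00100001 10111110 11000000 01011111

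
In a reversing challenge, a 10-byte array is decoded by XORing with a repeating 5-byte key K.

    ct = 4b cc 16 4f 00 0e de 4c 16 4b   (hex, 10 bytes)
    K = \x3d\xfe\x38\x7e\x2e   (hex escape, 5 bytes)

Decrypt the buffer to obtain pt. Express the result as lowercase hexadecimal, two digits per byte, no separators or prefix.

76322e312e3320746865

The 5-byte key repeats, so the effective keystream is 3d fe 38 7e 2e 3d fe 38 7e 2e.
byte 0:  75 XOR  61 = 118
byte 1: 204 XOR 254 =  50
byte 2:  22 XOR  56 =  46
byte 3:  79 XOR 126 =  49
byte 4:   0 XOR  46 =  46
byte 5:  14 XOR  61 =  51
byte 6: 222 XOR 254 =  32
byte 7:  76 XOR  56 = 116
byte 8:  22 XOR 126 = 104
byte 9:  75 XOR  46 = 101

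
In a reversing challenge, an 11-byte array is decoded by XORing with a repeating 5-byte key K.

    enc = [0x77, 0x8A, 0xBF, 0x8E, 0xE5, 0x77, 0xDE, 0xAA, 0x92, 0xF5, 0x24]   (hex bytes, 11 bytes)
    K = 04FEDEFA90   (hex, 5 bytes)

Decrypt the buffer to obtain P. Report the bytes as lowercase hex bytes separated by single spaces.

73 74 61 74 75 73 20 74 68 65 20

The 5-byte key repeats, so the effective keystream is 04 fe de fa 90 04 fe de fa 90 04.
byte 0: 119 xor   4 = 115
byte 1: 138 xor 254 = 116
byte 2: 191 xor 222 =  97
byte 3: 142 xor 250 = 116
byte 4: 229 xor 144 = 117
byte 5: 119 xor   4 = 115
byte 6: 222 xor 254 =  32
byte 7: 170 xor 222 = 116
byte 8: 146 xor 250 = 104
byte 9: 245 xor 144 = 101
byte 10:  36 xor   4 =  32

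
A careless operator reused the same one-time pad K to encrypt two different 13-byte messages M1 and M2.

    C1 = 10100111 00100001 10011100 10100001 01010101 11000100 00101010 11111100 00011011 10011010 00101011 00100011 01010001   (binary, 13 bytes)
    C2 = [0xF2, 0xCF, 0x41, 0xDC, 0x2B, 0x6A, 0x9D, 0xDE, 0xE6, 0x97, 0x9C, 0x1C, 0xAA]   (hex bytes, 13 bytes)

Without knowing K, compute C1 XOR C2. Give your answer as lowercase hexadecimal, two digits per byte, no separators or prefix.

C1 ⊕ C2 = (M1 ⊕ K) ⊕ (M2 ⊕ K) = M1 ⊕ M2 — the shared key cancels under XOR.
a7 XOR f2 = 55
21 XOR cf = ee
9c XOR 41 = dd
a1 XOR dc = 7d
55 XOR 2b = 7e
c4 XOR 6a = ae
2a XOR 9d = b7
fc XOR de = 22
1b XOR e6 = fd
9a XOR 97 = 0d
2b XOR 9c = b7
23 XOR 1c = 3f
51 XOR aa = fb

55eedd7d7eaeb722fd0db73ffb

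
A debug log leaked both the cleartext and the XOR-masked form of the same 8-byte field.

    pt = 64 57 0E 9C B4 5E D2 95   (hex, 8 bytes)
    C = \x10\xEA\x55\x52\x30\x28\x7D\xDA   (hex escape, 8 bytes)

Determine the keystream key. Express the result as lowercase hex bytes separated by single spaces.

74 bd 5b ce 84 76 af 4f

Since C = pt ⊕ key, XORing both sides with pt gives key = pt ⊕ C.
byte 0: 01100100 XOR 00010000 = 01110100
byte 1: 01010111 XOR 11101010 = 10111101
byte 2: 00001110 XOR 01010101 = 01011011
byte 3: 10011100 XOR 01010010 = 11001110
byte 4: 10110100 XOR 00110000 = 10000100
byte 5: 01011110 XOR 00101000 = 01110110
byte 6: 11010010 XOR 01111101 = 10101111
byte 7: 10010101 XOR 11011010 = 01001111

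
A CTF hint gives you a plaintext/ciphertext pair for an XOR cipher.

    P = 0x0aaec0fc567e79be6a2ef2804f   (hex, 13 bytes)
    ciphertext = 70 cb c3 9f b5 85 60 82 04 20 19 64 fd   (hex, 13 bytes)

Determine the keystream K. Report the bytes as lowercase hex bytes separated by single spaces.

Since ciphertext = P ⊕ K, XORing both sides with P gives K = P ⊕ ciphertext.
 10 xor 112 = 122
174 xor 203 = 101
192 xor 195 =   3
252 xor 159 =  99
 86 xor 181 = 227
126 xor 133 = 251
121 xor  96 =  25
190 xor 130 =  60
106 xor   4 = 110
 46 xor  32 =  14
242 xor  25 = 235
128 xor 100 = 228
 79 xor 253 = 178

7a 65 03 63 e3 fb 19 3c 6e 0e eb e4 b2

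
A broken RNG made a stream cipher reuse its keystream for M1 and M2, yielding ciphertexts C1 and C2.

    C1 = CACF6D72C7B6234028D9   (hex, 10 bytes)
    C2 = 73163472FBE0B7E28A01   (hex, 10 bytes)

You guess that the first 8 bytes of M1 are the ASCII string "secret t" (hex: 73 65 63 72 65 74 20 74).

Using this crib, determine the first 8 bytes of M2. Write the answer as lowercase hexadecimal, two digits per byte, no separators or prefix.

First, C1 ⊕ C2 = (M1 ⊕ K) ⊕ (M2 ⊕ K) = M1 ⊕ M2, so the key drops out. Then M2 = (M1 ⊕ M2) ⊕ M1 over the first 8 bytes.
byte 0: (ca ^ 73) ^ 73 = b9 ^ 73 = ca
byte 1: (cf ^ 16) ^ 65 = d9 ^ 65 = bc
byte 2: (6d ^ 34) ^ 63 = 59 ^ 63 = 3a
byte 3: (72 ^ 72) ^ 72 = 00 ^ 72 = 72
byte 4: (c7 ^ fb) ^ 65 = 3c ^ 65 = 59
byte 5: (b6 ^ e0) ^ 74 = 56 ^ 74 = 22
byte 6: (23 ^ b7) ^ 20 = 94 ^ 20 = b4
byte 7: (40 ^ e2) ^ 74 = a2 ^ 74 = d6

cabc3a725922b4d6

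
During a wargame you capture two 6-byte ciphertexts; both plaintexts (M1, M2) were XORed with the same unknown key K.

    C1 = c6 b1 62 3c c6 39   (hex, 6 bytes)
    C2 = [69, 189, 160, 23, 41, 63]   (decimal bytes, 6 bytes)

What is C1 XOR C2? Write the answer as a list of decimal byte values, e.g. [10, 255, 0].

C1 ⊕ C2 = (M1 ⊕ K) ⊕ (M2 ⊕ K) = M1 ⊕ M2 — the shared key cancels under XOR.
c6 ^ 45 = 83
b1 ^ bd = 0c
62 ^ a0 = c2
3c ^ 17 = 2b
c6 ^ 29 = ef
39 ^ 3f = 06

[131, 12, 194, 43, 239, 6]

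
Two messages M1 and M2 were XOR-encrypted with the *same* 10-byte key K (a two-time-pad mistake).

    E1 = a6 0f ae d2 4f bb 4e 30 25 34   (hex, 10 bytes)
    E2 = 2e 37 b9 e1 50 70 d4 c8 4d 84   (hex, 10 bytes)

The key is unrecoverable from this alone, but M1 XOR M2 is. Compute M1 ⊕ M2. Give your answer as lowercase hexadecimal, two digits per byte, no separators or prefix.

E1 ⊕ E2 = (M1 ⊕ K) ⊕ (M2 ⊕ K) = M1 ⊕ M2 — the shared key cancels under XOR.
byte 0: a6 ^ 2e = 88
byte 1: 0f ^ 37 = 38
byte 2: ae ^ b9 = 17
byte 3: d2 ^ e1 = 33
byte 4: 4f ^ 50 = 1f
byte 5: bb ^ 70 = cb
byte 6: 4e ^ d4 = 9a
byte 7: 30 ^ c8 = f8
byte 8: 25 ^ 4d = 68
byte 9: 34 ^ 84 = b0

883817331fcb9af868b0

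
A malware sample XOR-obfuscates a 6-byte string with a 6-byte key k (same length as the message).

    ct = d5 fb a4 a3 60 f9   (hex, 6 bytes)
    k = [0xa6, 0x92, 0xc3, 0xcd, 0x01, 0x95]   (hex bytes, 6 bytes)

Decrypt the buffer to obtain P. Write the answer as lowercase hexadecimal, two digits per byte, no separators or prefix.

byte 0: d5 ^ a6 = 73
byte 1: fb ^ 92 = 69
byte 2: a4 ^ c3 = 67
byte 3: a3 ^ cd = 6e
byte 4: 60 ^ 01 = 61
byte 5: f9 ^ 95 = 6c

7369676e616c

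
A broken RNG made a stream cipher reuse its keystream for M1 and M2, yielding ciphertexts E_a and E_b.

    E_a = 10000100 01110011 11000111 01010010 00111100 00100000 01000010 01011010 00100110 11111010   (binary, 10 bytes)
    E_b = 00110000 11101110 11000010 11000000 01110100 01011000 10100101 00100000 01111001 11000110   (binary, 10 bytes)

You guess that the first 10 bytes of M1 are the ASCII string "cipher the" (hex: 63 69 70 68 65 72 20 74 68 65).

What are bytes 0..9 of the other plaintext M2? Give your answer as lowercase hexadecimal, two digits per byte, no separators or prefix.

First, E_a ⊕ E_b = (M1 ⊕ K) ⊕ (M2 ⊕ K) = M1 ⊕ M2, so the key drops out. Then M2 = (M1 ⊕ M2) ⊕ M1 over the first 10 bytes.
byte 0: (84 ⊕ 30) ⊕ 63 = b4 ⊕ 63 = d7
byte 1: (73 ⊕ ee) ⊕ 69 = 9d ⊕ 69 = f4
byte 2: (c7 ⊕ c2) ⊕ 70 = 05 ⊕ 70 = 75
byte 3: (52 ⊕ c0) ⊕ 68 = 92 ⊕ 68 = fa
byte 4: (3c ⊕ 74) ⊕ 65 = 48 ⊕ 65 = 2d
byte 5: (20 ⊕ 58) ⊕ 72 = 78 ⊕ 72 = 0a
byte 6: (42 ⊕ a5) ⊕ 20 = e7 ⊕ 20 = c7
byte 7: (5a ⊕ 20) ⊕ 74 = 7a ⊕ 74 = 0e
byte 8: (26 ⊕ 79) ⊕ 68 = 5f ⊕ 68 = 37
byte 9: (fa ⊕ c6) ⊕ 65 = 3c ⊕ 65 = 59

d7f475fa2d0ac70e3759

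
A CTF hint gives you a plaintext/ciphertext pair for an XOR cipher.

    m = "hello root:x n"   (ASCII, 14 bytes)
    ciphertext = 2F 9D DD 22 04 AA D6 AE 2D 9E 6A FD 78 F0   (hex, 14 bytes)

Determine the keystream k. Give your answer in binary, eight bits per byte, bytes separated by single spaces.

Since ciphertext = m ⊕ k, XORing both sides with m gives k = m ⊕ ciphertext.
68 ⊕ 2f = 47
65 ⊕ 9d = f8
6c ⊕ dd = b1
6c ⊕ 22 = 4e
6f ⊕ 04 = 6b
20 ⊕ aa = 8a
72 ⊕ d6 = a4
6f ⊕ ae = c1
6f ⊕ 2d = 42
74 ⊕ 9e = ea
3a ⊕ 6a = 50
78 ⊕ fd = 85
20 ⊕ 78 = 58
6e ⊕ f0 = 9e

01000111 11111000 10110001 01001110 01101011 10001010 10100100 11000001 01000010 11101010 01010000 10000101 01011000 10011110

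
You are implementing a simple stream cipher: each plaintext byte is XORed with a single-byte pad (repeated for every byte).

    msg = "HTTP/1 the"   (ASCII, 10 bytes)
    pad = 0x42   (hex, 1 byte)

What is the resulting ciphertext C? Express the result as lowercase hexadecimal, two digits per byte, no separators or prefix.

The 1-byte key repeats, so the effective keystream is 42 42 42 42 42 42 42 42 42 42.
byte 0: 48 ⊕ 42 = 0a
byte 1: 54 ⊕ 42 = 16
byte 2: 54 ⊕ 42 = 16
byte 3: 50 ⊕ 42 = 12
byte 4: 2f ⊕ 42 = 6d
byte 5: 31 ⊕ 42 = 73
byte 6: 20 ⊕ 42 = 62
byte 7: 74 ⊕ 42 = 36
byte 8: 68 ⊕ 42 = 2a
byte 9: 65 ⊕ 42 = 27

0a1616126d7362362a27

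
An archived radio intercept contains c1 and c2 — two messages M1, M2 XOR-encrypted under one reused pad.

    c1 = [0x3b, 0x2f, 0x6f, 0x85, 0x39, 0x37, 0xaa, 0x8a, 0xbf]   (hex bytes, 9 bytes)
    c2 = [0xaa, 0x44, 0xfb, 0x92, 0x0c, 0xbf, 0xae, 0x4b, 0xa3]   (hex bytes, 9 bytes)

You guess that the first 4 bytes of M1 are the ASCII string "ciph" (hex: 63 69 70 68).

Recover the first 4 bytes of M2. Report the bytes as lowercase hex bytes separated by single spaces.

First, c1 ⊕ c2 = (M1 ⊕ K) ⊕ (M2 ⊕ K) = M1 ⊕ M2, so the key drops out. Then M2 = (M1 ⊕ M2) ⊕ M1 over the first 4 bytes.
byte 0: (3b ^ aa) ^ 63 = 91 ^ 63 = f2
byte 1: (2f ^ 44) ^ 69 = 6b ^ 69 = 02
byte 2: (6f ^ fb) ^ 70 = 94 ^ 70 = e4
byte 3: (85 ^ 92) ^ 68 = 17 ^ 68 = 7f

f2 02 e4 7f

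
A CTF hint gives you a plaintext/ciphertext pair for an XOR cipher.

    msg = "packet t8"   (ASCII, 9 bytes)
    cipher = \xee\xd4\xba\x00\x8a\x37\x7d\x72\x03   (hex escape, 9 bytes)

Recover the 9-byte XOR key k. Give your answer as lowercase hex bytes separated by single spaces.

9e b5 d9 6b ef 43 5d 06 3b

Since cipher = msg ⊕ k, XORing both sides with msg gives k = msg ⊕ cipher.
70 ^ ee = 9e
61 ^ d4 = b5
63 ^ ba = d9
6b ^ 00 = 6b
65 ^ 8a = ef
74 ^ 37 = 43
20 ^ 7d = 5d
74 ^ 72 = 06
38 ^ 03 = 3b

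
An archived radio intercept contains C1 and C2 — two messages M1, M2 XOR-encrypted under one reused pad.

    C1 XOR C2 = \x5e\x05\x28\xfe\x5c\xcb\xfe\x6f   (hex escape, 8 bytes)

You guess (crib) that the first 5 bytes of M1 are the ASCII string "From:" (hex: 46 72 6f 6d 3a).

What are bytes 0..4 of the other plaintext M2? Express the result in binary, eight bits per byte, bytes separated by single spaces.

00011000 01110111 01000111 10010011 01100110

Since C1 ⊕ C2 = M1 ⊕ M2, XORing with the guessed M1 bytes yields the corresponding M2 bytes: M2 = (C1 ⊕ C2) ⊕ M1.
 94 ⊕  70 =  24
  5 ⊕ 114 = 119
 40 ⊕ 111 =  71
254 ⊕ 109 = 147
 92 ⊕  58 = 102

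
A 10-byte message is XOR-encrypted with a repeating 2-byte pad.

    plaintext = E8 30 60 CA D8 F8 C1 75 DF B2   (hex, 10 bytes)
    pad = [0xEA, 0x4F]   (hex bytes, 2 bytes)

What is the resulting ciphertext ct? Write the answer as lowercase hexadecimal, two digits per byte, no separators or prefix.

The 2-byte key repeats, so the effective keystream is ea 4f ea 4f ea 4f ea 4f ea 4f.
byte 0: 11101000 xor 11101010 = 00000010
byte 1: 00110000 xor 01001111 = 01111111
byte 2: 01100000 xor 11101010 = 10001010
byte 3: 11001010 xor 01001111 = 10000101
byte 4: 11011000 xor 11101010 = 00110010
byte 5: 11111000 xor 01001111 = 10110111
byte 6: 11000001 xor 11101010 = 00101011
byte 7: 01110101 xor 01001111 = 00111010
byte 8: 11011111 xor 11101010 = 00110101
byte 9: 10110010 xor 01001111 = 11111101

027f8a8532b72b3a35fd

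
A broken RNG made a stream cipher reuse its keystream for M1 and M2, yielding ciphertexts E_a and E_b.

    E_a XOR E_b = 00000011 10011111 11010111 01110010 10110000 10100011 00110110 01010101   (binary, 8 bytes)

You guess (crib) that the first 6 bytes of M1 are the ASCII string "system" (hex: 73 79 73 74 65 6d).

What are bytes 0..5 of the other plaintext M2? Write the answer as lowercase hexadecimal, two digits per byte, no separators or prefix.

Since E_a ⊕ E_b = M1 ⊕ M2, XORing with the guessed M1 bytes yields the corresponding M2 bytes: M2 = (E_a ⊕ E_b) ⊕ M1.
03 ⊕ 73 = 70
9f ⊕ 79 = e6
d7 ⊕ 73 = a4
72 ⊕ 74 = 06
b0 ⊕ 65 = d5
a3 ⊕ 6d = ce

70e6a406d5ce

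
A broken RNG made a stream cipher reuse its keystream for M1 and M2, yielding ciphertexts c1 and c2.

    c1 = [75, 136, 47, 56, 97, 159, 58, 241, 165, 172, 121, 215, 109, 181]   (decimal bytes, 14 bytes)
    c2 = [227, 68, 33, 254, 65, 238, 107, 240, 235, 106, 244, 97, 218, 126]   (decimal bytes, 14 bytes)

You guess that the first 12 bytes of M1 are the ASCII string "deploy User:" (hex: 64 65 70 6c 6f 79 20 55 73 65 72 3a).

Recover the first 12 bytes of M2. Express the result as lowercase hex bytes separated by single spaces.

First, c1 ⊕ c2 = (M1 ⊕ K) ⊕ (M2 ⊕ K) = M1 ⊕ M2, so the key drops out. Then M2 = (M1 ⊕ M2) ⊕ M1 over the first 12 bytes.
byte 0: (4b xor e3) xor 64 = a8 xor 64 = cc
byte 1: (88 xor 44) xor 65 = cc xor 65 = a9
byte 2: (2f xor 21) xor 70 = 0e xor 70 = 7e
byte 3: (38 xor fe) xor 6c = c6 xor 6c = aa
byte 4: (61 xor 41) xor 6f = 20 xor 6f = 4f
byte 5: (9f xor ee) xor 79 = 71 xor 79 = 08
byte 6: (3a xor 6b) xor 20 = 51 xor 20 = 71
byte 7: (f1 xor f0) xor 55 = 01 xor 55 = 54
byte 8: (a5 xor eb) xor 73 = 4e xor 73 = 3d
byte 9: (ac xor 6a) xor 65 = c6 xor 65 = a3
byte 10: (79 xor f4) xor 72 = 8d xor 72 = ff
byte 11: (d7 xor 61) xor 3a = b6 xor 3a = 8c

cc a9 7e aa 4f 08 71 54 3d a3 ff 8c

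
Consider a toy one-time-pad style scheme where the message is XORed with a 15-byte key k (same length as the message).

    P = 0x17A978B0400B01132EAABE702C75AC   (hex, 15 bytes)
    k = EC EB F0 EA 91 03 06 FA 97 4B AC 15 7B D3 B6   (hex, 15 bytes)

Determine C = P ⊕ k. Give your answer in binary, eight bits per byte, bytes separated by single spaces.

11111011 01000010 10001000 01011010 11010001 00001000 00000111 11101001 10111001 11100001 00010010 01100101 01010111 10100110 00011010

XOR is its own inverse, so applying the key byte-wise gives the result directly.
byte 0: 17 xor ec = fb
byte 1: a9 xor eb = 42
byte 2: 78 xor f0 = 88
byte 3: b0 xor ea = 5a
byte 4: 40 xor 91 = d1
byte 5: 0b xor 03 = 08
byte 6: 01 xor 06 = 07
byte 7: 13 xor fa = e9
byte 8: 2e xor 97 = b9
byte 9: aa xor 4b = e1
byte 10: be xor ac = 12
byte 11: 70 xor 15 = 65
byte 12: 2c xor 7b = 57
byte 13: 75 xor d3 = a6
byte 14: ac xor b6 = 1a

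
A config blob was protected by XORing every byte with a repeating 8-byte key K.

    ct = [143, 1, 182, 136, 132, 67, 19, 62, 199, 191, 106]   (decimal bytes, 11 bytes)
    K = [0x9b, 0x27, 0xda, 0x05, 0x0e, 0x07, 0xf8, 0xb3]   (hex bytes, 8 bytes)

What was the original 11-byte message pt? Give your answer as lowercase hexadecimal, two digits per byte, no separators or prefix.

14266c8d8a44eb8d5c98b0

The 8-byte key repeats, so the effective keystream is 9b 27 da 05 0e 07 f8 b3 9b 27 da.
byte 0: 10001111 XOR 10011011 = 00010100
byte 1: 00000001 XOR 00100111 = 00100110
byte 2: 10110110 XOR 11011010 = 01101100
byte 3: 10001000 XOR 00000101 = 10001101
byte 4: 10000100 XOR 00001110 = 10001010
byte 5: 01000011 XOR 00000111 = 01000100
byte 6: 00010011 XOR 11111000 = 11101011
byte 7: 00111110 XOR 10110011 = 10001101
byte 8: 11000111 XOR 10011011 = 01011100
byte 9: 10111111 XOR 00100111 = 10011000
byte 10: 01101010 XOR 11011010 = 10110000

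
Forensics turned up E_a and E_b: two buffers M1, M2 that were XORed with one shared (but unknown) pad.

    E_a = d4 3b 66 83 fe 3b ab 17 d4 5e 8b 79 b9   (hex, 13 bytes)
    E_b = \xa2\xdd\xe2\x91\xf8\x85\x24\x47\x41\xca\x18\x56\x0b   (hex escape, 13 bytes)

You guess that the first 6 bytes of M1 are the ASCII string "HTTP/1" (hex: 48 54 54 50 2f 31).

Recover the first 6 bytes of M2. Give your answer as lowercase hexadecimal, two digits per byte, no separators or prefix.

3eb2d042298f

First, E_a ⊕ E_b = (M1 ⊕ K) ⊕ (M2 ⊕ K) = M1 ⊕ M2, so the key drops out. Then M2 = (M1 ⊕ M2) ⊕ M1 over the first 6 bytes.
byte 0: (d4 XOR a2) XOR 48 = 76 XOR 48 = 3e
byte 1: (3b XOR dd) XOR 54 = e6 XOR 54 = b2
byte 2: (66 XOR e2) XOR 54 = 84 XOR 54 = d0
byte 3: (83 XOR 91) XOR 50 = 12 XOR 50 = 42
byte 4: (fe XOR f8) XOR 2f = 06 XOR 2f = 29
byte 5: (3b XOR 85) XOR 31 = be XOR 31 = 8f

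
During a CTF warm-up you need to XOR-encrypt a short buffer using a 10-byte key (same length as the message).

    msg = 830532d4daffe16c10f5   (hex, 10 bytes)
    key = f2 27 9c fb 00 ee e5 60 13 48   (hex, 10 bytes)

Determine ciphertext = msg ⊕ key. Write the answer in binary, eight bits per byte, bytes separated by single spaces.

byte 0: 10000011 XOR 11110010 = 01110001
byte 1: 00000101 XOR 00100111 = 00100010
byte 2: 00110010 XOR 10011100 = 10101110
byte 3: 11010100 XOR 11111011 = 00101111
byte 4: 11011010 XOR 00000000 = 11011010
byte 5: 11111111 XOR 11101110 = 00010001
byte 6: 11100001 XOR 11100101 = 00000100
byte 7: 01101100 XOR 01100000 = 00001100
byte 8: 00010000 XOR 00010011 = 00000011
byte 9: 11110101 XOR 01001000 = 10111101

01110001 00100010 10101110 00101111 11011010 00010001 00000100 00001100 00000011 10111101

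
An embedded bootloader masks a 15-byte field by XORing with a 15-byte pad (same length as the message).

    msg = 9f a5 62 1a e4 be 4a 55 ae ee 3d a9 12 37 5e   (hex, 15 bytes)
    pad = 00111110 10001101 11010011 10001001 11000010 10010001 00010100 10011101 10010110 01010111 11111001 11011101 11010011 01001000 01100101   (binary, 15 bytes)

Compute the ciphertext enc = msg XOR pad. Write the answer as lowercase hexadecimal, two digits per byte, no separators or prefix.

byte 0: 9f XOR 3e = a1
byte 1: a5 XOR 8d = 28
byte 2: 62 XOR d3 = b1
byte 3: 1a XOR 89 = 93
byte 4: e4 XOR c2 = 26
byte 5: be XOR 91 = 2f
byte 6: 4a XOR 14 = 5e
byte 7: 55 XOR 9d = c8
byte 8: ae XOR 96 = 38
byte 9: ee XOR 57 = b9
byte 10: 3d XOR f9 = c4
byte 11: a9 XOR dd = 74
byte 12: 12 XOR d3 = c1
byte 13: 37 XOR 48 = 7f
byte 14: 5e XOR 65 = 3b

a128b193262f5ec838b9c474c17f3b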